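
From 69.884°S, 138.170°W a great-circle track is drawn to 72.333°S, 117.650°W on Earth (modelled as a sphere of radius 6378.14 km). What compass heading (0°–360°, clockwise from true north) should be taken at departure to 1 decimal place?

With φ₁ = -1.2197, φ₂ = -1.2624, Δλ = 0.3581 rad, the forward-azimuth formula gives
θ = atan2( sin Δλ cos φ₂ , cos φ₁ sin φ₂ − sin φ₁ cos φ₂ cos Δλ ) = atan2(0.1064, -0.0608) = 119.75°.
So the initial bearing is 119.8°.

119.8°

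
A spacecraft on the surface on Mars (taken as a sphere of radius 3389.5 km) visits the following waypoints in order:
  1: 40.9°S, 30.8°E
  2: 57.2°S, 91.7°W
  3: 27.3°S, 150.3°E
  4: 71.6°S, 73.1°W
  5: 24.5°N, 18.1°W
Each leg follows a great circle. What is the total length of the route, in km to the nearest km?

Leg 1→2: central angle 1.2341 rad, distance 4183.0 km.
Leg 2→3: central angle 1.4106 rad, distance 4781.1 km.
Leg 3→4: central angle 1.3373 rad, distance 4532.7 km.
Leg 4→5: central angle 1.8016 rad, distance 6106.5 km.
Total: 4183.0 + 4781.1 + 4532.7 + 6106.5 ≈ 19603 km.

19603 km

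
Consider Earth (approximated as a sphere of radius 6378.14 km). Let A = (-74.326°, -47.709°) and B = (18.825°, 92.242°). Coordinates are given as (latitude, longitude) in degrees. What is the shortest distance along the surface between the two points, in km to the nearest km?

With latitudes φ₁ = -74.326°, φ₂ = 18.825° and longitude difference Δλ = 139.951°:
cos c = sin φ₁ sin φ₂ + cos φ₁ cos φ₂ cos Δλ = (-0.9628)(0.3227) + (0.2702)(0.9465)(-0.7655) = -0.50643,
so c = arccos(-0.50643) = 2.10183 rad.
Distance = R·c = 6378.14 × 2.1018 ≈ 13406 km.

13406 km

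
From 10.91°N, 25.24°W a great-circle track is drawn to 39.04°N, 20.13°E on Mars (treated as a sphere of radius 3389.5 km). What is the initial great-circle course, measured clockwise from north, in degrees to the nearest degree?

Δλ = 45.370° = 0.7919 rad.
y = sin Δλ · cos φ₂ = (0.7117)(0.7767) = 0.5527
x = cos φ₁ sin φ₂ − sin φ₁ cos φ₂ cos Δλ = (0.9819)(0.6299) − (0.1893)(0.7767)(0.7025) = 0.5152
θ = atan2(y, x) = 47.01°, so the bearing is 47°.

47°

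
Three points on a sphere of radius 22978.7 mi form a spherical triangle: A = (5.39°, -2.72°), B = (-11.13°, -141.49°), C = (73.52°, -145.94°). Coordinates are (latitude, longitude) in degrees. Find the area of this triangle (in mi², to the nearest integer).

1339396080 mi²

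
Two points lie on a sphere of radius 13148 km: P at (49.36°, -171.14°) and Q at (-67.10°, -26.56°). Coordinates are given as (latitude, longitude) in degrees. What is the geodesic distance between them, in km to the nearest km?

35545 km

In radians: φ₁ = 0.8615, φ₂ = -1.1711, Δλ = 144.580° = 2.5234 rad.
Haversine: a = sin²(Δφ/2) + cos φ₁ cos φ₂ sin²(Δλ/2) = 0.7228 + (0.6513)(0.3891)(0.9075) = 0.95277.
Central angle c = 2·arcsin(√a) = 2.70346 rad.
Distance = R·c = 13148 × 2.7035 ≈ 35545 km.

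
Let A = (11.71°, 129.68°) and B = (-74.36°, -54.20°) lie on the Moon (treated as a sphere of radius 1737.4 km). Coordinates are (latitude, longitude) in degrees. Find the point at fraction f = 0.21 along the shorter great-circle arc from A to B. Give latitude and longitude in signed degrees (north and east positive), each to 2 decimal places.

The central angle between A and B is δ = 2.0475 rad.
With f = 0.21, the slerp weights are sin((1−f)δ)/sin δ = 1.1242 and sin(fδ)/sin δ = 0.4691.
Weighted sum of the unit vectors: (1.1242)·(-0.6252,0.7536,0.2030) + (0.4691)·(0.1577,-0.2187,-0.9630) = (-0.6289, 0.7446, -0.2236).
Converting back: φ = atan2(z, √(x²+y²)) = -12.92°, λ = atan2(y, x) = 130.18°.

-12.92°, 130.18°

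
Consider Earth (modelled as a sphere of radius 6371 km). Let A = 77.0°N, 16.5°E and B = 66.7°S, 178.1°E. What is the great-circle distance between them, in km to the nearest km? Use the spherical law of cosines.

In radians: φ₁ = 1.3439, φ₂ = -1.1641, Δλ = 161.600° = 2.8205 rad.
cos c = sin φ₁ sin φ₂ + cos φ₁ cos φ₂ cos Δλ = (0.9744)(-0.9184) + (0.2250)(0.3955)(-0.9489) = -0.97934,
so c = arccos(-0.97934) = 2.93795 rad.
Distance = R·c = 6371 × 2.9379 ≈ 18718 km.

18718 km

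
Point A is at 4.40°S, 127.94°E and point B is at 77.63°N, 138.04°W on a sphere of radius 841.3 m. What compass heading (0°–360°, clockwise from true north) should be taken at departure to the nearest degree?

12°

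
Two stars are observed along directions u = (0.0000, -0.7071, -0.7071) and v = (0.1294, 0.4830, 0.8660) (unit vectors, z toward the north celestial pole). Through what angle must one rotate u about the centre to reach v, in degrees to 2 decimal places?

u·v = -0.9539; |u| = 1.0000, |v| = 1.0000.
cos θ = (u·v)/(|u||v|) = -0.9539, so θ = 162.53°.

162.53°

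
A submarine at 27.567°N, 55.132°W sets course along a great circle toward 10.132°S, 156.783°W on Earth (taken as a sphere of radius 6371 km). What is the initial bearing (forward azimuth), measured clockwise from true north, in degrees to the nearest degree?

Δλ = -101.651° = -1.7741 rad.
y = sin Δλ · cos φ₂ = (-0.9794)(0.9844) = -0.9641
x = cos φ₁ sin φ₂ − sin φ₁ cos φ₂ cos Δλ = (0.8865)(-0.1759) − (0.4628)(0.9844)(-0.2019) = -0.0639
θ = atan2(y, x) = -93.79°; adding 360° gives 266°.

266°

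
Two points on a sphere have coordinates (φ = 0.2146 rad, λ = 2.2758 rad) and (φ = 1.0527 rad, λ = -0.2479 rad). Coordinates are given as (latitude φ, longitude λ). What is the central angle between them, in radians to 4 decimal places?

In radians: φ₁ = 0.2146, φ₂ = 1.0527, Δλ = -144.597° = -2.5237 rad.
cos c = sin φ₁ sin φ₂ + cos φ₁ cos φ₂ cos Δλ = (0.2130)(0.8688) + (0.9771)(0.4952)(-0.8151) = -0.20939,
so c = arccos(-0.20939) = 1.78175 rad.
So the angular separation is 1.7817 rad.

1.7817 rad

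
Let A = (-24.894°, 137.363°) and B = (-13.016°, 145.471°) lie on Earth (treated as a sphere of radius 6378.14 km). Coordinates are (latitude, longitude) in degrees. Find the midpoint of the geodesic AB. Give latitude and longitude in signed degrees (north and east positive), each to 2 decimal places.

-19.00°, 141.56°

The central angle between A and B is δ = 0.2466 rad.
With f = 0.5, the slerp weights are sin((1−f)δ)/sin δ = 0.5038 and sin(fδ)/sin δ = 0.5038.
Weighted sum of the unit vectors: (0.5038)·(-0.6673,0.6144,-0.4209) + (0.5038)·(-0.8027,0.5523,-0.2252) = (-0.7406, 0.5878, -0.3256).
Converting back: φ = atan2(z, √(x²+y²)) = -19.00°, λ = atan2(y, x) = 141.56°.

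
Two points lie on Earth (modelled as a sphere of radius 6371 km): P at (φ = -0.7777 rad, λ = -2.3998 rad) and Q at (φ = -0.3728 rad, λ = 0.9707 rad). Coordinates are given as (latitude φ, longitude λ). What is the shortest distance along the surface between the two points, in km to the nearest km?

12565 km

Let φ₁ = -0.7777 rad, φ₂ = -0.3728 rad, and Δλ = -2.9127 rad.
Haversine: a = sin²(Δφ/2) + cos φ₁ cos φ₂ sin²(Δλ/2) = 0.0404 + (0.7125)(0.9313)(0.9870) = 0.69536.
Central angle c = 2·arcsin(√a) = 1.97221 rad.
Distance = R·c = 6371 × 1.9722 ≈ 12565 km.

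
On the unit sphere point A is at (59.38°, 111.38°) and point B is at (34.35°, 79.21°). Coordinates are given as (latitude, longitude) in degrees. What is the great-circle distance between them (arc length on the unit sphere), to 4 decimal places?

0.5707

Let φ₁ = 1.0364 rad, φ₂ = 0.5995 rad, and Δλ = -0.5615 rad.
cos c = sin φ₁ sin φ₂ + cos φ₁ cos φ₂ cos Δλ = (0.8606)(0.5642) + (0.5093)(0.8256)(0.8465) = 0.84153,
so c = arccos(0.84153) = 0.57070 rad.
On the unit sphere the arc length equals the central angle: 0.5707.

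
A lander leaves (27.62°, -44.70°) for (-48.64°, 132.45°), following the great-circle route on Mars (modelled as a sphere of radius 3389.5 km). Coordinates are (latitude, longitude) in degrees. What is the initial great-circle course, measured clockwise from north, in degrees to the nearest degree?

With φ₁ = 0.4821, φ₂ = -0.8489, Δλ = 3.0919 rad, the forward-azimuth formula gives
θ = atan2( sin Δλ cos φ₂ , cos φ₁ sin φ₂ − sin φ₁ cos φ₂ cos Δλ ) = atan2(0.0329, -0.3591) = 174.77°.
So the initial bearing is 175°.

175°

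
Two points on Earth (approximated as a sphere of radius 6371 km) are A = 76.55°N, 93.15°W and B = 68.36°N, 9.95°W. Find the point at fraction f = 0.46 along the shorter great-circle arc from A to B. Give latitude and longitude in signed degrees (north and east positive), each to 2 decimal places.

Central angle δ = 0.4173 rad. Interpolating on the sphere with fraction f = 0.46:
P = [sin((1−f)δ)·A + sin(fδ)·B] / sin δ = 0.5513·A + 0.4707·B in Cartesian coordinates,
giving P = (0.1639, -0.1580, 0.9737), i.e. latitude 76.84°, longitude -43.95°.

76.84°, -43.95°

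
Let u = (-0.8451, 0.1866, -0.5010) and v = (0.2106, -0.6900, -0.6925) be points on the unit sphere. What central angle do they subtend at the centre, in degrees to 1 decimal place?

87.7°

u·v = 0.0402; |u| = 1.0000, |v| = 1.0000.
cos θ = (u·v)/(|u||v|) = 0.0402, so θ = 87.7°.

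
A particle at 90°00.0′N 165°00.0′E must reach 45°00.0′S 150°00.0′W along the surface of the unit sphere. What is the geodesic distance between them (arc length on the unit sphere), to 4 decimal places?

With latitudes φ₁ = 90.000°, φ₂ = -45.000° and longitude difference Δλ = 45.000°:
cos c = sin φ₁ sin φ₂ + cos φ₁ cos φ₂ cos Δλ = (1.0000)(-0.7071) + (0.0000)(0.7071)(0.7071) = -0.70711,
so c = arccos(-0.70711) = 2.35619 rad.
On the unit sphere the arc length equals the central angle: 2.3562.

2.3562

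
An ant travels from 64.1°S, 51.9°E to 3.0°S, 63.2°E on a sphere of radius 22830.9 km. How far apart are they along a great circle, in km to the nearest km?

In radians: φ₁ = -1.1188, φ₂ = -0.0524, Δλ = 11.300° = 0.1972 rad.
cos c = sin φ₁ sin φ₂ + cos φ₁ cos φ₂ cos Δλ = (-0.8996)(-0.0523) + (0.4368)(0.9986)(0.9806) = 0.47483,
so c = arccos(0.47483) = 1.07603 rad.
Distance = R·c = 22830.9 × 1.0760 ≈ 24567 km.

24567 km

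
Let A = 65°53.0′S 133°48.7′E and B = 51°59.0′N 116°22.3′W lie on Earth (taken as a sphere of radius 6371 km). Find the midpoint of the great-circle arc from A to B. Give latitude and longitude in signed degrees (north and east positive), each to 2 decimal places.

The central angle between A and B is δ = 2.5054 rad.
With f = 0.5, the slerp weights are sin((1−f)δ)/sin δ = 1.5987 and sin(fδ)/sin δ = 1.5987.
Weighted sum of the unit vectors: (1.5987)·(-0.2829,0.2949,-0.9127) + (1.5987)·(-0.2736,-0.5518,0.7878) = (-0.8896, -0.4108, -0.1997).
Converting back: φ = atan2(z, √(x²+y²)) = -11.52°, λ = atan2(y, x) = -155.21°.

-11.52°, -155.21°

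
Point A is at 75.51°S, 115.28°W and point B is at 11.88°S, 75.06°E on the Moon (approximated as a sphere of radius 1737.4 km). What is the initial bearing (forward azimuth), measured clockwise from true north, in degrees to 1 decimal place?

190.1°

With φ₁ = -1.3179, φ₂ = -0.2073, Δλ = -2.9611 rad, the forward-azimuth formula gives
θ = atan2( sin Δλ cos φ₂ , cos φ₁ sin φ₂ − sin φ₁ cos φ₂ cos Δλ ) = atan2(-0.1756, -0.9836) = -169.87°.
Adding 360° brings this into [0°, 360°): 190.1°.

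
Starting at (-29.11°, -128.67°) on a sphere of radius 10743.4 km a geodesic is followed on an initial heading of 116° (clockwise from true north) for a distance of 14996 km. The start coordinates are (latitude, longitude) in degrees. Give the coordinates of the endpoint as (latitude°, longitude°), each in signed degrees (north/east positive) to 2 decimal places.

-27.51°, -34.93°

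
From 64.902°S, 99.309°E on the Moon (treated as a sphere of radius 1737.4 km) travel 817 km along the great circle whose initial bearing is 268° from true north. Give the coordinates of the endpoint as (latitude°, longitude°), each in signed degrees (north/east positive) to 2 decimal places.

-54.49°, 48.09°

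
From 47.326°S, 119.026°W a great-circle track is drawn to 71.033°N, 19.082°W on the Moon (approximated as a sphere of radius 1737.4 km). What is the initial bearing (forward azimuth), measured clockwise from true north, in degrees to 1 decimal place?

Δλ = 99.944° = 1.7444 rad.
y = sin Δλ · cos φ₂ = (0.9850)(0.3250) = 0.3201
x = cos φ₁ sin φ₂ − sin φ₁ cos φ₂ cos Δλ = (0.6778)(0.9457) − (-0.7352)(0.3250)(-0.1727) = 0.5998
θ = atan2(y, x) = 28.09°, so the bearing is 28.1°.

28.1°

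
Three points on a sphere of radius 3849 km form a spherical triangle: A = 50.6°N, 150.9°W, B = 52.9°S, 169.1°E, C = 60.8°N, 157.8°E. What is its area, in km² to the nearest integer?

Side lengths (central angles): a = 1.9907, b = 0.5193, c = 1.8997 rad; semiperimeter s = 2.2049.
By l'Huilier's theorem, tan(E/4) = √[tan(s/2) tan((s−a)/2) tan((s−b)/2) tan((s−c)/2)], giving spherical excess E = 0.7567 rad.
Area = E·R² = 0.7567 × (3849)² ≈ 11210215 km².

11210215 km²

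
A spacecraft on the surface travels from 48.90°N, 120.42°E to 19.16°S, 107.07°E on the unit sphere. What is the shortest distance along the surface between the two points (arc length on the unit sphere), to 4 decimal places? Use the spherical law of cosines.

Let φ₁ = 0.8535 rad, φ₂ = -0.3344 rad, and Δλ = -0.2330 rad.
cos c = sin φ₁ sin φ₂ + cos φ₁ cos φ₂ cos Δλ = (0.7536)(-0.3282) + (0.6574)(0.9446)(0.9730) = 0.35686,
so c = arccos(0.35686) = 1.20590 rad.
On the unit sphere the arc length equals the central angle: 1.2059.

1.2059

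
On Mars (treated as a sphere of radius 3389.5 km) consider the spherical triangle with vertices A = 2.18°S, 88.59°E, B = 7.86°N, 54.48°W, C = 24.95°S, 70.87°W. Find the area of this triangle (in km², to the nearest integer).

Side lengths (central angles): a = 0.6368, b = 2.5542, c = 2.4923 rad; semiperimeter s = 2.8416.
By l'Huilier's theorem, tan(E/4) = √[tan(s/2) tan((s−a)/2) tan((s−b)/2) tan((s−c)/2)], giving spherical excess E = 2.0964 rad.
Area = E·R² = 2.0964 × (3389.5)² ≈ 24084918 km².

24084918 km²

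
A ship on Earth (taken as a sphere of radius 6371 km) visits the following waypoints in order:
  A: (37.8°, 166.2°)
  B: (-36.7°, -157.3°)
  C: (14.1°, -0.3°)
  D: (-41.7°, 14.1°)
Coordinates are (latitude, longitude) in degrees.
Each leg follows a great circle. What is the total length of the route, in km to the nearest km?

Leg A→B: central angle 1.4273 rad, distance 9093.5 km.
Leg B→C: central angle 2.6088 rad, distance 16620.7 km.
Leg C→D: central angle 1.0012 rad, distance 6378.3 km.
Total: 9093.5 + 16620.7 + 6378.3 ≈ 32093 km.

32093 km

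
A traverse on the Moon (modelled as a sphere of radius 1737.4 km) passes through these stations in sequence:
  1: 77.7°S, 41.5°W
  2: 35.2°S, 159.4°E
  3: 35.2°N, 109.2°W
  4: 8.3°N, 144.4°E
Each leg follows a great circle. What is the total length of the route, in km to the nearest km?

8343 km

Leg 1→2: central angle 1.1586 rad, distance 2013.0 km.
Leg 2→3: central angle 1.9269 rad, distance 3347.7 km.
Leg 3→4: central angle 1.7164 rad, distance 2982.1 km.
Total: 2013.0 + 3347.7 + 2982.1 ≈ 8343 km.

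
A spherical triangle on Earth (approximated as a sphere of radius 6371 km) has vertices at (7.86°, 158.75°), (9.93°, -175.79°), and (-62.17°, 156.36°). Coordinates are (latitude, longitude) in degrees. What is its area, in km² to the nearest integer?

Side lengths (central angles): a = 1.3139, b = 1.2227, c = 0.4404 rad; semiperimeter s = 1.4885.
By l'Huilier's theorem, tan(E/4) = √[tan(s/2) tan((s−a)/2) tan((s−b)/2) tan((s−c)/2)], giving spherical excess E = 0.3150 rad.
Area = E·R² = 0.3150 × (6371)² ≈ 12785455 km².

12785455 km²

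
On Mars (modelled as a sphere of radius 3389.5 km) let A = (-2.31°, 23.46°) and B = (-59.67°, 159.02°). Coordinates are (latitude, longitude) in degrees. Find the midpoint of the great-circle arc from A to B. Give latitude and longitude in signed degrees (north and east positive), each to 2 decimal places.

The central angle between A and B is δ = 1.9023 rad.
With f = 0.5, the slerp weights are sin((1−f)δ)/sin δ = 0.8610 and sin(fδ)/sin δ = 0.8610.
Weighted sum of the unit vectors: (0.8610)·(0.9166,0.3978,-0.0403) + (0.8610)·(-0.4715,0.1808,-0.8631) = (0.3832, 0.4981, -0.7778).
Converting back: φ = atan2(z, √(x²+y²)) = -51.06°, λ = atan2(y, x) = 52.43°.

-51.06°, 52.43°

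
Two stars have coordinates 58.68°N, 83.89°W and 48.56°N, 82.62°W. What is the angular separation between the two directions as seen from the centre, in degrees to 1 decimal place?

10.1°

In radians: φ₁ = 1.0242, φ₂ = 0.8475, Δλ = 1.270° = 0.0222 rad.
Haversine: a = sin²(Δφ/2) + cos φ₁ cos φ₂ sin²(Δλ/2) = 0.0078 + (0.5198)(0.6618)(0.0001) = 0.00782.
Central angle c = 2·arcsin(√a) = 0.17711 rad.
So the angular separation is 10.1°.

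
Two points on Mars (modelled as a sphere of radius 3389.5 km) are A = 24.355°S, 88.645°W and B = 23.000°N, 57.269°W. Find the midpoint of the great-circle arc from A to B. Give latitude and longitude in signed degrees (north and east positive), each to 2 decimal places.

Central angle δ = 0.9826 rad. Interpolating on the sphere with fraction f = 0.5:
P = [sin((1−f)δ)·A + sin(fδ)·B] / sin δ = 0.5671·A + 0.5671·B in Cartesian coordinates,
giving P = (0.2945, -0.9556, -0.0123), i.e. latitude -0.70°, longitude -72.87°.

-0.70°, -72.87°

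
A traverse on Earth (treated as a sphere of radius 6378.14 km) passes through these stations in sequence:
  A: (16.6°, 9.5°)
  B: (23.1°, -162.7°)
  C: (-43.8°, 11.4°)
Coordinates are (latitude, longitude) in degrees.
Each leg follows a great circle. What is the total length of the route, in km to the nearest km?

33208 km

Leg A→B: central angle 2.4360 rad, distance 15537.3 km.
Leg B→C: central angle 2.7705 rad, distance 17670.6 km.
Total: 15537.3 + 17670.6 ≈ 33208 km.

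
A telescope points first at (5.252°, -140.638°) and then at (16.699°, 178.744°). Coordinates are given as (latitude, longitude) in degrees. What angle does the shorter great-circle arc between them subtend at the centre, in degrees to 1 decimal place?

41.4°

In radians: φ₁ = 0.0917, φ₂ = 0.2915, Δλ = -40.618° = -0.7089 rad.
Haversine: a = sin²(Δφ/2) + cos φ₁ cos φ₂ sin²(Δλ/2) = 0.0099 + (0.9958)(0.9578)(0.1205) = 0.12485.
Central angle c = 2·arcsin(√a) = 0.72227 rad.
So the angular separation is 41.4°.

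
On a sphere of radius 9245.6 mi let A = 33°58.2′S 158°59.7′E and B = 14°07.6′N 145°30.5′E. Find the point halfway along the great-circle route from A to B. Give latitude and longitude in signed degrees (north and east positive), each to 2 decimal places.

-9.99°, 151.72°

The central angle between A and B is δ = 0.8689 rad.
With f = 0.5, the slerp weights are sin((1−f)δ)/sin δ = 0.5512 and sin(fδ)/sin δ = 0.5512.
Weighted sum of the unit vectors: (0.5512)·(-0.7742,0.2973,-0.5588) + (0.5512)·(-0.7993,0.5492,0.2441) = (-0.8673, 0.4666, -0.1735).
Converting back: φ = atan2(z, √(x²+y²)) = -9.99°, λ = atan2(y, x) = 151.72°.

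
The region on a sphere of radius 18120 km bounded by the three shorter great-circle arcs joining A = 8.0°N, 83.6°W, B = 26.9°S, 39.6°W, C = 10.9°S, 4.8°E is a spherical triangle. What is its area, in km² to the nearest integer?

116352526 km²

Side lengths (central angles): a = 0.7796, b = 1.5700, c = 0.9615 rad; semiperimeter s = 1.6555.
By l'Huilier's theorem, tan(E/4) = √[tan(s/2) tan((s−a)/2) tan((s−b)/2) tan((s−c)/2)], giving spherical excess E = 0.3544 rad.
Area = E·R² = 0.3544 × (18120)² ≈ 116352526 km².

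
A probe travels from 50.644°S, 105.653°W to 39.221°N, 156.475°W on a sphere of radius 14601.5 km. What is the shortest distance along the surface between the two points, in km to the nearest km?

25557 km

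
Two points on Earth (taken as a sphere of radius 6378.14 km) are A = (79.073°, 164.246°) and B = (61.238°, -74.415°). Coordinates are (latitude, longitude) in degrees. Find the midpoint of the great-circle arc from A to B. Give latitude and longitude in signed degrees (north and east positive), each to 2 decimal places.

77.40°, -97.35°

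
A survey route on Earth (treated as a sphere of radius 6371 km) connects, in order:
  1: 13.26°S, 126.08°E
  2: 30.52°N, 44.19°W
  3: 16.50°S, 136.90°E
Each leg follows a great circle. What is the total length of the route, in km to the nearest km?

Leg 1→2: central angle 2.8020 rad, distance 17851.9 km.
Leg 2→3: central angle 2.8963 rad, distance 18452.2 km.
Total: 17851.9 + 18452.2 ≈ 36304 km.

36304 km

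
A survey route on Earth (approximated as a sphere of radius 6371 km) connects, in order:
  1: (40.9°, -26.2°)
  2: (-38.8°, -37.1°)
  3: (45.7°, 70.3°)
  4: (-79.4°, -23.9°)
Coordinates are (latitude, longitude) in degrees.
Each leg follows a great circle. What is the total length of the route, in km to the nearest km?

Leg 1→2: central angle 1.4018 rad, distance 8931.0 km.
Leg 2→3: central angle 2.2284 rad, distance 14197.2 km.
Leg 3→4: central angle 2.3644 rad, distance 15063.6 km.
Total: 8931.0 + 14197.2 + 15063.6 ≈ 38192 km.

38192 km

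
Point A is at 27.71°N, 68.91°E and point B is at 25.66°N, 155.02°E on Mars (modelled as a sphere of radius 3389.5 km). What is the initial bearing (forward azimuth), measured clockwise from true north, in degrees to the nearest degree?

Δλ = 86.110° = 1.5029 rad.
y = sin Δλ · cos φ₂ = (0.9977)(0.9014) = 0.8993
x = cos φ₁ sin φ₂ − sin φ₁ cos φ₂ cos Δλ = (0.8853)(0.4330) − (0.4650)(0.9014)(0.0678) = 0.3549
θ = atan2(y, x) = 68.46°, so the bearing is 68°.

68°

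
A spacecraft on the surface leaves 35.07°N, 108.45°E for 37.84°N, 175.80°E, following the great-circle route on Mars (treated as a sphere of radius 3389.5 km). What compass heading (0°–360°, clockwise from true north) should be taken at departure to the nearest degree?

66°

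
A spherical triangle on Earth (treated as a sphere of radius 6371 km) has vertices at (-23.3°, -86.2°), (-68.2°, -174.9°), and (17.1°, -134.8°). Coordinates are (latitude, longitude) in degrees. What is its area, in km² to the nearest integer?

Side lengths (central angles): a = 1.5723, b = 1.0880, c = 1.1864 rad; semiperimeter s = 1.9234.
By l'Huilier's theorem, tan(E/4) = √[tan(s/2) tan((s−a)/2) tan((s−b)/2) tan((s−c)/2)], giving spherical excess E = 0.8231 rad.
Area = E·R² = 0.8231 × (6371)² ≈ 33408324 km².

33408324 km²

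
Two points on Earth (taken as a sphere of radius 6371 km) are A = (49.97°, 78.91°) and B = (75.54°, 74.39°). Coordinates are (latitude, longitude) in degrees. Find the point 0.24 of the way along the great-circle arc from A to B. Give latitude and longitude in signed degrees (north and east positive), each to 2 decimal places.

Central angle δ = 0.4474 rad. Interpolating on the sphere with fraction f = 0.24:
P = [sin((1−f)δ)·A + sin(fδ)·B] / sin δ = 0.7709·A + 0.2477·B in Cartesian coordinates,
giving P = (0.1120, 0.5462, 0.8302), i.e. latitude 56.12°, longitude 78.41°.

56.12°, 78.41°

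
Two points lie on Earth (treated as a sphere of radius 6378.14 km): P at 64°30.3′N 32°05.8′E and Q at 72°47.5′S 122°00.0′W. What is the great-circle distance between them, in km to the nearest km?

With latitudes φ₁ = 64.505°, φ₂ = -72.792° and longitude difference Δλ = -154.097°:
Haversine: a = sin²(Δφ/2) + cos φ₁ cos φ₂ sin²(Δλ/2) = 0.8674 + (0.4304)(0.2958)(0.9498) = 0.98838.
Central angle c = 2·arcsin(√a) = 2.92561 rad.
Distance = R·c = 6378.14 × 2.9256 ≈ 18660 km.

18660 km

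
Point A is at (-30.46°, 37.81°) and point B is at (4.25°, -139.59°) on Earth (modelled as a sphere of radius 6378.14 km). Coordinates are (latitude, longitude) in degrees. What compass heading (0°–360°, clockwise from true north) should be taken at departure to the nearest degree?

186°

With φ₁ = -0.5316, φ₂ = 0.0742, Δλ = -3.0962 rad, the forward-azimuth formula gives
θ = atan2( sin Δλ cos φ₂ , cos φ₁ sin φ₂ − sin φ₁ cos φ₂ cos Δλ ) = atan2(-0.0452, -0.4411) = -174.14°.
Adding 360° brings this into [0°, 360°): 186°.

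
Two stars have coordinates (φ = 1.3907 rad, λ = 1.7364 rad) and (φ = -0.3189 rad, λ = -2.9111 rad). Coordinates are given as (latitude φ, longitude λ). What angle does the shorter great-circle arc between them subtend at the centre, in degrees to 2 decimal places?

108.63°

With latitudes φ₁ = 79.681°, φ₂ = -18.272° and longitude difference Δλ = 93.718°:
cos c = sin φ₁ sin φ₂ + cos φ₁ cos φ₂ cos Δλ = (0.9838)(-0.3135) + (0.1791)(0.9496)(-0.0648) = -0.31948,
so c = arccos(-0.31948) = 1.89598 rad.
So the angular separation is 108.63°.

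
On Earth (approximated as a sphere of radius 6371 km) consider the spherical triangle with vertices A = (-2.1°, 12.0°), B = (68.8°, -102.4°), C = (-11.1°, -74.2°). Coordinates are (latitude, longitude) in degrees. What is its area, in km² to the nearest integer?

61623761 km²

Side lengths (central angles): a = 1.4372, b = 1.4987, c = 1.7553 rad; semiperimeter s = 2.3456.
By l'Huilier's theorem, tan(E/4) = √[tan(s/2) tan((s−a)/2) tan((s−b)/2) tan((s−c)/2)], giving spherical excess E = 1.5182 rad.
Area = E·R² = 1.5182 × (6371)² ≈ 61623761 km².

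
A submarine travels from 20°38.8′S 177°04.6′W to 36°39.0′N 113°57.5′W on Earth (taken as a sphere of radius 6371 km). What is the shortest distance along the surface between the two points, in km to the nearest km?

9184 km

With latitudes φ₁ = -20.647°, φ₂ = 36.650° and longitude difference Δλ = 63.118°:
cos c = sin φ₁ sin φ₂ + cos φ₁ cos φ₂ cos Δλ = (-0.3526)(0.5969) + (0.9358)(0.8023)(0.4521) = 0.12898,
so c = arccos(0.12898) = 1.44146 rad.
Distance = R·c = 6371 × 1.4415 ≈ 9184 km.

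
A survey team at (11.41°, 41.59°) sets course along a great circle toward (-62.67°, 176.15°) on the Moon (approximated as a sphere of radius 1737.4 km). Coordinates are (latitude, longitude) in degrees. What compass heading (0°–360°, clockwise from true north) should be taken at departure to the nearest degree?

158°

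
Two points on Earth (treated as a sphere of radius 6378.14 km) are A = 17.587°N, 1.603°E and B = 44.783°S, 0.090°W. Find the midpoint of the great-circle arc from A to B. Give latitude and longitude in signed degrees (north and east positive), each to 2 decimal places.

The central angle between A and B is δ = 1.0889 rad.
With f = 0.5, the slerp weights are sin((1−f)δ)/sin δ = 0.5845 and sin(fδ)/sin δ = 0.5845.
Weighted sum of the unit vectors: (0.5845)·(0.9529,0.0267,0.3022) + (0.5845)·(0.7098,-0.0011,-0.7044) = (0.9718, 0.0149, -0.2351).
Converting back: φ = atan2(z, √(x²+y²)) = -13.60°, λ = atan2(y, x) = 0.88°.

-13.60°, 0.88°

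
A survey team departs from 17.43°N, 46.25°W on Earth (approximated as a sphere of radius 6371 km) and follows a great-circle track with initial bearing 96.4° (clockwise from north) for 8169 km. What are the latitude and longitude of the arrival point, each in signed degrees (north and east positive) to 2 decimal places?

-0.96°, 26.08°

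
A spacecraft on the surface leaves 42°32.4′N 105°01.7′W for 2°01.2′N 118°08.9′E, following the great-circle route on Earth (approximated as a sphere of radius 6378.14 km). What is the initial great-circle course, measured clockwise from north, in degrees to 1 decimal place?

Δλ = -136.823° = -2.3880 rad.
y = sin Δλ · cos φ₂ = (-0.6843)(0.9994) = -0.6838
x = cos φ₁ sin φ₂ − sin φ₁ cos φ₂ cos Δλ = (0.7368)(0.0352) − (0.6761)(0.9994)(-0.7292) = 0.5187
θ = atan2(y, x) = -52.82°; adding 360° gives 307.2°.

307.2°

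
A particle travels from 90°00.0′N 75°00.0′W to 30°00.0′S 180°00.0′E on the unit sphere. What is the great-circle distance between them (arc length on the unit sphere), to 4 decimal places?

2.0944

Let φ₁ = 1.5708 rad, φ₂ = -0.5236 rad, and Δλ = -1.8326 rad.
cos c = sin φ₁ sin φ₂ + cos φ₁ cos φ₂ cos Δλ = (1.0000)(-0.5000) + (0.0000)(0.8660)(-0.2588) = -0.50000,
so c = arccos(-0.50000) = 2.09440 rad.
On the unit sphere the arc length equals the central angle: 2.0944.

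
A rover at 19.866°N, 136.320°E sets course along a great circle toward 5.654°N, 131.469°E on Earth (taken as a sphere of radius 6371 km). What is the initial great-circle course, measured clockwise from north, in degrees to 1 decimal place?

199.0°

With φ₁ = 0.3467, φ₂ = 0.0987, Δλ = -0.0847 rad, the forward-azimuth formula gives
θ = atan2( sin Δλ cos φ₂ , cos φ₁ sin φ₂ − sin φ₁ cos φ₂ cos Δλ ) = atan2(-0.0842, -0.2443) = -160.99°.
Adding 360° brings this into [0°, 360°): 199.0°.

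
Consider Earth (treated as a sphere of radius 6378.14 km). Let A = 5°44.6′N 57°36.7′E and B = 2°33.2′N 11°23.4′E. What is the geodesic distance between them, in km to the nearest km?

5143 km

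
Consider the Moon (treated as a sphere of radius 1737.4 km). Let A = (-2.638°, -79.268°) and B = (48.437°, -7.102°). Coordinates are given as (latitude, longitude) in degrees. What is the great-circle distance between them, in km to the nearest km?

In radians: φ₁ = -0.0460, φ₂ = 0.8454, Δλ = 72.166° = 1.2595 rad.
cos c = sin φ₁ sin φ₂ + cos φ₁ cos φ₂ cos Δλ = (-0.0460)(0.7482) + (0.9989)(0.6634)(0.3063) = 0.16853,
so c = arccos(0.16853) = 1.40145 rad.
Distance = R·c = 1737.4 × 1.4015 ≈ 2435 km.

2435 km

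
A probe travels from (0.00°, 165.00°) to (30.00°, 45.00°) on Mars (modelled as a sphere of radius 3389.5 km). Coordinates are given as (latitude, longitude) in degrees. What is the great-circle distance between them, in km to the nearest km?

6842 km

In radians: φ₁ = 0.0000, φ₂ = 0.5236, Δλ = -120.000° = -2.0944 rad.
Haversine: a = sin²(Δφ/2) + cos φ₁ cos φ₂ sin²(Δλ/2) = 0.0670 + (1.0000)(0.8660)(0.7500) = 0.71651.
Central angle c = 2·arcsin(√a) = 2.01863 rad.
Distance = R·c = 3389.5 × 2.0186 ≈ 6842 km.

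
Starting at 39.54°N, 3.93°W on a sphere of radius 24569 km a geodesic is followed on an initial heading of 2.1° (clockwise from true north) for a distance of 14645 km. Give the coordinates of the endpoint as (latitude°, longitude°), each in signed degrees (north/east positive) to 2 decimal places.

73.63°, 0.26°

Angular distance δ = d/R = 14645/24569 = 0.59608 rad; initial bearing θ = 0.0367 rad.
sin φ₂ = sin φ₁ cos δ + cos φ₁ sin δ cos θ = (0.6366)(0.8275) + (0.7712)(0.5614)(0.9993) = 0.9595, so φ₂ = 73.63°.
Δλ = atan2(sin θ sin δ cos φ₁, cos δ − sin φ₁ sin φ₂) = atan2(0.0159, 0.2167) = 4.187°.
λ₂ = -3.930° + 4.187° = 0.26°.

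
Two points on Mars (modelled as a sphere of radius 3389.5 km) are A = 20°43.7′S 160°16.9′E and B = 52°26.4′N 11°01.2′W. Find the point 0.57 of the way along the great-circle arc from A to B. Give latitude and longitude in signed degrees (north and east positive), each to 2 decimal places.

Central angle δ = 2.5758 rad. Interpolating on the sphere with fraction f = 0.57:
P = [sin((1−f)δ)·A + sin(fδ)·B] / sin δ = 1.6687·A + 1.8555·B in Cartesian coordinates,
giving P = (-0.3590, 0.3104, 0.8802), i.e. latitude 61.67°, longitude 139.15°.

61.67°, 139.15°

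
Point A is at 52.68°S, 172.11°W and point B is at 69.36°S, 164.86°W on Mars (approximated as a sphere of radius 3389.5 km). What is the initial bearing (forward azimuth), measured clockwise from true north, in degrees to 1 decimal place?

171.3°

With φ₁ = -0.9194, φ₂ = -1.2106, Δλ = 0.1265 rad, the forward-azimuth formula gives
θ = atan2( sin Δλ cos φ₂ , cos φ₁ sin φ₂ − sin φ₁ cos φ₂ cos Δλ ) = atan2(0.0445, -0.2893) = 171.26°.
So the initial bearing is 171.3°.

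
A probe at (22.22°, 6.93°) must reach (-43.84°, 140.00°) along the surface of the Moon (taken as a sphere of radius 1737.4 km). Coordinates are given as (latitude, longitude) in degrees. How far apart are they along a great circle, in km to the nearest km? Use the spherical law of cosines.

With latitudes φ₁ = 22.220°, φ₂ = -43.840° and longitude difference Δλ = 133.070°:
cos c = sin φ₁ sin φ₂ + cos φ₁ cos φ₂ cos Δλ = (0.3782)(-0.6926) + (0.9257)(0.7213)(-0.6829) = -0.71791,
so c = arccos(-0.71791) = 2.37159 rad.
Distance = R·c = 1737.4 × 2.3716 ≈ 4120 km.

4120 km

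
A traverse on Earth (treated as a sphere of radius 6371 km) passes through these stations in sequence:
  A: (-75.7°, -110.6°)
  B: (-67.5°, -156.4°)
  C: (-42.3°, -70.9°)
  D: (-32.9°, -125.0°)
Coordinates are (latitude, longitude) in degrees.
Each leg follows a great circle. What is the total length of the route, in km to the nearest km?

Leg A→B: central angle 0.2797 rad, distance 1781.7 km.
Leg B→C: central angle 0.8711 rad, distance 5549.7 km.
Leg C→D: central angle 0.7529 rad, distance 4796.8 km.
Total: 1781.7 + 5549.7 + 4796.8 ≈ 12128 km.

12128 km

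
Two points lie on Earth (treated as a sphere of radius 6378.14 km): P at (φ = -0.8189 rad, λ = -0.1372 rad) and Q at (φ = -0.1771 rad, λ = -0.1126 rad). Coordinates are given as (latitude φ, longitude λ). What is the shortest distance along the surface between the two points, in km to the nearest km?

4096 km

In radians: φ₁ = -0.8189, φ₂ = -0.1771, Δλ = 1.409° = 0.0246 rad.
Haversine: a = sin²(Δφ/2) + cos φ₁ cos φ₂ sin²(Δλ/2) = 0.0995 + (0.6830)(0.9844)(0.0002) = 0.09959.
Central angle c = 2·arcsin(√a) = 0.64214 rad.
Distance = R·c = 6378.14 × 0.6421 ≈ 4096 km.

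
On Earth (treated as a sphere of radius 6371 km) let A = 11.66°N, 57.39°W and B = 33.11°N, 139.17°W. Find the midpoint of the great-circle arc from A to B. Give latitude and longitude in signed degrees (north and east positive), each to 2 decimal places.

Central angle δ = 1.3411 rad. Interpolating on the sphere with fraction f = 0.5:
P = [sin((1−f)δ)·A + sin(fδ)·B] / sin δ = 0.6382·A + 0.6382·B in Cartesian coordinates,
giving P = (-0.0676, -0.8760, 0.4776), i.e. latitude 28.53°, longitude -94.42°.

28.53°, -94.42°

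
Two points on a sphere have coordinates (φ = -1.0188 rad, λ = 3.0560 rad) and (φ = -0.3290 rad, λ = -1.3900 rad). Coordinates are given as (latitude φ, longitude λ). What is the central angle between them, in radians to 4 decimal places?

With latitudes φ₁ = -58.373°, φ₂ = -18.850° and longitude difference Δλ = 105.263°:
Haversine: a = sin²(Δφ/2) + cos φ₁ cos φ₂ sin²(Δλ/2) = 0.1143 + (0.5244)(0.9464)(0.6316) = 0.42777.
Central angle c = 2·arcsin(√a) = 1.42582 rad.
So the angular separation is 1.4258 rad.

1.4258 rad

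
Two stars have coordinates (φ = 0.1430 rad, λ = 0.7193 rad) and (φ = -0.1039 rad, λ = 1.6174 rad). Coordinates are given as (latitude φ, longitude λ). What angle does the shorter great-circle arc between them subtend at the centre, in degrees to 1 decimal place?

With latitudes φ₁ = 8.193°, φ₂ = -5.953° and longitude difference Δλ = 51.457°:
cos c = sin φ₁ sin φ₂ + cos φ₁ cos φ₂ cos Δλ = (0.1425)(-0.1037) + (0.9898)(0.9946)(0.6231) = 0.59863,
so c = arccos(0.59863) = 0.92901 rad.
So the angular separation is 53.2°.

53.2°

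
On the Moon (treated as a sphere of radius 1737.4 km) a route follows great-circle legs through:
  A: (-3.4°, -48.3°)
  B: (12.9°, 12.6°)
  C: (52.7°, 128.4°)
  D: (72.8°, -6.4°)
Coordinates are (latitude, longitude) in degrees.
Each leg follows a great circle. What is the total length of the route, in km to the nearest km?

6303 km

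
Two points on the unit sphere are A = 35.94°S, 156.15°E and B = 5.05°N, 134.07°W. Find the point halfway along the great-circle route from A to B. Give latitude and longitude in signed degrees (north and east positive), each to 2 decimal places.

-18.57°, -164.84°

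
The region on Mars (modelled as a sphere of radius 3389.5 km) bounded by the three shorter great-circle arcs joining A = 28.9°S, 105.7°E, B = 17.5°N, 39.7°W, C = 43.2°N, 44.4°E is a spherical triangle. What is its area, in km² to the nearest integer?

Side lengths (central angles): a = 1.2898, b = 1.5952, c = 2.5546 rad; semiperimeter s = 2.7198.
By l'Huilier's theorem, tan(E/4) = √[tan(s/2) tan((s−a)/2) tan((s−b)/2) tan((s−c)/2)], giving spherical excess E = 1.7244 rad.
Area = E·R² = 1.7244 × (3389.5)² ≈ 19811035 km².

19811035 km²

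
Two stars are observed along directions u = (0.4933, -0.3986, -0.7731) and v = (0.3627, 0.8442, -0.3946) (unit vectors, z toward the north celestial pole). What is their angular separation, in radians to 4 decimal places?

1.4228 rad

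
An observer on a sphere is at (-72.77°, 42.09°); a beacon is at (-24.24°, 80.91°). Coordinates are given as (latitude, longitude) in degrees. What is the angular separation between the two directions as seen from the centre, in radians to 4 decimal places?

0.9241 rad

Let φ₁ = -1.2701 rad, φ₂ = -0.4231 rad, and Δλ = 0.6775 rad.
cos c = sin φ₁ sin φ₂ + cos φ₁ cos φ₂ cos Δλ = (-0.9551)(-0.4106) + (0.2962)(0.9118)(0.7791) = 0.60257,
so c = arccos(0.60257) = 0.92408 rad.
So the angular separation is 0.9241 rad.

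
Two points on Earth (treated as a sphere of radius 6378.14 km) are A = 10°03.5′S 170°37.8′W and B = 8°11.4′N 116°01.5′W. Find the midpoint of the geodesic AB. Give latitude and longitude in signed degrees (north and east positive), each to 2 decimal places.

Central angle δ = 1.0008 rad. Interpolating on the sphere with fraction f = 0.5:
P = [sin((1−f)δ)·A + sin(fδ)·B] / sin δ = 0.5699·A + 0.5699·B in Cartesian coordinates,
giving P = (-0.8011, -0.5982, -0.0183), i.e. latitude -1.05°, longitude -143.25°.

-1.05°, -143.25°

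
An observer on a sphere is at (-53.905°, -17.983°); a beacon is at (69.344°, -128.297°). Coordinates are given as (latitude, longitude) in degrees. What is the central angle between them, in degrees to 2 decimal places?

145.92°

With latitudes φ₁ = -53.905°, φ₂ = 69.344° and longitude difference Δλ = -110.314°:
cos c = sin φ₁ sin φ₂ + cos φ₁ cos φ₂ cos Δλ = (-0.8080)(0.9357) + (0.5891)(0.3528)(-0.3472) = -0.82824,
so c = arccos(-0.82824) = 2.54676 rad.
So the angular separation is 145.92°.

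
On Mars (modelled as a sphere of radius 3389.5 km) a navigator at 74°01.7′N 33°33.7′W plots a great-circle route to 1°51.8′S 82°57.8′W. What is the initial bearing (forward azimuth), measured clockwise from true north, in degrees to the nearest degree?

230°

Δλ = -49.402° = -0.8622 rad.
y = sin Δλ · cos φ₂ = (-0.7593)(0.9995) = -0.7589
x = cos φ₁ sin φ₂ − sin φ₁ cos φ₂ cos Δλ = (0.2752)(-0.0325) − (0.9614)(0.9995)(0.6508) = -0.6342
θ = atan2(y, x) = -129.89°; adding 360° gives 230°.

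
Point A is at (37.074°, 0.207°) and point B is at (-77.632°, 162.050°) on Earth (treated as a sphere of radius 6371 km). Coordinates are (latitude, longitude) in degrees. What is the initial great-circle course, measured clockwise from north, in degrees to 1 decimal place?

With φ₁ = 0.6471, φ₂ = -1.3549, Δλ = 2.8247 rad, the forward-azimuth formula gives
θ = atan2( sin Δλ cos φ₂ , cos φ₁ sin φ₂ − sin φ₁ cos φ₂ cos Δλ ) = atan2(0.0667, -0.6566) = 174.20°.
So the initial bearing is 174.2°.

174.2°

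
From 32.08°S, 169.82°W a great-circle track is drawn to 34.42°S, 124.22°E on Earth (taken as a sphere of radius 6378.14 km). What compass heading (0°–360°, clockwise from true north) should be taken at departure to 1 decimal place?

248.3°

Δλ = -65.960° = -1.1512 rad.
y = sin Δλ · cos φ₂ = (-0.9133)(0.8249) = -0.7534
x = cos φ₁ sin φ₂ − sin φ₁ cos φ₂ cos Δλ = (0.8473)(-0.5653) − (-0.5311)(0.8249)(0.4074) = -0.3005
θ = atan2(y, x) = -111.74°; adding 360° gives 248.3°.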